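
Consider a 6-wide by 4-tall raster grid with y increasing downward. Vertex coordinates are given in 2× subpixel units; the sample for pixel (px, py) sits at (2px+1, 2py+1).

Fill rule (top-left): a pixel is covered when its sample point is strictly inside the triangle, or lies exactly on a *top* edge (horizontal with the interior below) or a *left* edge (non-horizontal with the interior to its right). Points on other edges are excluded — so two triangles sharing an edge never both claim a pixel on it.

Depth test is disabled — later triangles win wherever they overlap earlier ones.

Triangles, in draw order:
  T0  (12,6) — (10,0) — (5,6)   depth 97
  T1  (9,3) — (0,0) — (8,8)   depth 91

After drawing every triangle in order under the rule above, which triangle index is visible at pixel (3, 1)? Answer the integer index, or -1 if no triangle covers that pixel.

T0:
  2·area = 42  (B↔C swapped to make it positive)
  edge (12, 6)→(5, 6): d=(-7,0) right/bottom  bias=-1
  edge (5, 6)→(10, 0): d=(5,-6) top-left  bias=+0
  edge (10, 0)→(12, 6): d=(2,6) right/bottom  bias=-1
    (4,1)@(9, 3): e=[21,9,12] → #
    (5,1)@(11, 3): e=[21,21,0] → ·  [on edge]
    (3,2)@(7, 5): e=[7,7,28] → #
    (5,2)@(11, 5): e=[7,31,4] → #
    (3,3)@(7, 7): e=[-7,17,32] → ·
    (4,3)@(9, 7): e=[-7,29,20] → ·
    (5,3)@(11, 7): e=[-7,41,8] → ·
  covered (4 px):
    · · · · · ·
    · · · · # ·
    · · · # # #
    · · · · · ·
T1:
  2·area = 48  (B↔C swapped to make it positive)
  edge (9, 3)→(8, 8): d=(-1,5) right/bottom  bias=-1
  edge (8, 8)→(0, 0): d=(-8,-8) top-left  bias=+0
  edge (0, 0)→(9, 3): d=(9,3) right/bottom  bias=-1
    (0,0)@(1, 1): e=[42,0,6] → #  [on edge]
    (1,0)@(3, 1): e=[32,16,0] → ·  [on edge]
    (0,1)@(1, 3): e=[40,-16,24] → ·
    (1,1)@(3, 3): e=[30,0,18] → #  [on edge]
    (2,1)@(5, 3): e=[20,16,12] → #
    (3,1)@(7, 3): e=[10,32,6] → #
    (4,1)@(9, 3): e=[0,48,0] → ·  [on edge]
    (1,2)@(3, 5): e=[28,-16,36] → ·
    (2,2)@(5, 5): e=[18,0,30] → #  [on edge]
    (4,2)@(9, 5): e=[-2,32,18] → ·
    (2,3)@(5, 7): e=[16,-16,48] → ·
    (3,3)@(7, 7): e=[6,0,42] → #  [on edge]
  covered (7 px):
    # · · · · ·
    · # # # · ·
    · · # # · ·
    · · · # · ·

Z-buffer (winner per pixel, '.' = empty):
  1 . . . . .
  . 1 1 1 0 .
  . . 1 1 0 0
  . . . 1 . .

Result: 1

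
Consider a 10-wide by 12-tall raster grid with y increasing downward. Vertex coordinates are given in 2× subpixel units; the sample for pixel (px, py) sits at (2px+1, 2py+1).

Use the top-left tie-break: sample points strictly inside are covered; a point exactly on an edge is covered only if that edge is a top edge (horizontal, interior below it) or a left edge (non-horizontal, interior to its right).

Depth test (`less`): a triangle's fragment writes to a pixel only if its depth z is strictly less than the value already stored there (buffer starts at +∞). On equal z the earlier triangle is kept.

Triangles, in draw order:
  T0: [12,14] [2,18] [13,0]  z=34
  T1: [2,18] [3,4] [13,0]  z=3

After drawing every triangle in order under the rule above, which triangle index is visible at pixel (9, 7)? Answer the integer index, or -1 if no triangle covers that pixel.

T0:
  2·area = 136
  edge (12, 14)→(2, 18): d=(-10,4) right/bottom  bias=-1
  edge (2, 18)→(13, 0): d=(11,-18) top-left  bias=+0
  edge (13, 0)→(12, 14): d=(-1,14) right/bottom  bias=-1
    (5,2)@(11, 5): e=[94,19,23] → X
    (6,2)@(13, 5): e=[86,55,-5] → .
    (4,3)@(9, 7): e=[82,5,49] → X
    (6,3)@(13, 7): e=[66,77,-7] → .
    (4,4)@(9, 9): e=[62,27,47] → X
    (6,4)@(13, 9): e=[46,99,-9] → .
    (3,5)@(7, 11): e=[50,13,73] → X
    (6,5)@(13, 11): e=[26,121,-11] → .
    (3,6)@(7, 13): e=[30,35,71] → X
    (6,6)@(13, 13): e=[6,143,-13] → .
    (2,7)@(5, 15): e=[18,21,97] → X
    (5,7)@(11, 15): e=[-6,129,13] → .
  covered (15 px):
    . . . . . . . . . .
    . . . . . . . . . .
    . . . . . X . . . .
    . . . . X X . . . .
    . . . . X X . . . .
    . . . X X X . . . .
    . . . X X X . . . .
    . . X X X . . . . .
    . X . . . . . . . .
    . . . . . . . . . .
    . . . . . . . . . .
    . . . . . . . . . .
T1:
  2·area = 136
  edge (2, 18)→(3, 4): d=(1,-14) top-left  bias=+0
  edge (3, 4)→(13, 0): d=(10,-4) top-left  bias=+0
  edge (13, 0)→(2, 18): d=(-11,18) right/bottom  bias=-1
    (5,0)@(11, 1): e=[109,2,25] → X
    (6,0)@(13, 1): e=[137,10,-11] → .
    (3,1)@(7, 3): e=[55,6,75] → X
    (4,1)@(9, 3): e=[83,14,39] → X
    (6,1)@(13, 3): e=[139,30,-33] → .
    (1,2)@(3, 5): e=[1,10,125] → X
    (2,2)@(5, 5): e=[29,18,89] → X
    (5,2)@(11, 5): e=[113,42,-19] → .
    (1,3)@(3, 7): e=[3,30,103] → X
    (4,3)@(9, 7): e=[87,54,-5] → .
    (1,4)@(3, 9): e=[5,50,81] → X
    (4,4)@(9, 9): e=[89,74,-27] → .
  covered (19 px):
    . . . . . X . . . .
    . . . X X X . . . .
    . X X X X . . . . .
    . X X X . . . . . .
    . X X X . . . . . .
    . X X . . . . . . .
    . X X . . . . . . .
    . X . . . . . . . .
    . . . . . . . . . .
    . . . . . . . . . .
    . . . . . . . . . .
    . . . . . . . . . .

Z-buffer (winner per pixel, '.' = empty):
  . . . . . 1 . . . .
  . . . 1 1 1 . . . .
  . 1 1 1 1 0 . . . .
  . 1 1 1 0 0 . . . .
  . 1 1 1 0 0 . . . .
  . 1 1 0 0 0 . . . .
  . 1 1 0 0 0 . . . .
  . 1 0 0 0 . . . . .
  . 0 . . . . . . . .
  . . . . . . . . . .
  . . . . . . . . . .
  . . . . . . . . . .

Answer: -1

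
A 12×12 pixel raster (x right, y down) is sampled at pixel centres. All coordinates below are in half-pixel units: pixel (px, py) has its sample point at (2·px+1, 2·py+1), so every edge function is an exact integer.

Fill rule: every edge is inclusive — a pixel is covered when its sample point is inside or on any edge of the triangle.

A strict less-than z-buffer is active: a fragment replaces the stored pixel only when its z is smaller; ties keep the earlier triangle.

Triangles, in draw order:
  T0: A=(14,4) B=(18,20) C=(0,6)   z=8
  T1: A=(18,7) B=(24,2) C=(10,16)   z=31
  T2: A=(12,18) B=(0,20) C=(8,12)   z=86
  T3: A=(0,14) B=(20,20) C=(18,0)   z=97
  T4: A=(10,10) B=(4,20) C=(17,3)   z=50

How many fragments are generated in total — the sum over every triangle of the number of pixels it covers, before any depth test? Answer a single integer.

T0:
  2·area = 232
  edge (14, 4)→(18, 20): d=(4,16) inclusive
  edge (18, 20)→(0, 6): d=(-18,-14) inclusive
  edge (0, 6)→(14, 4): d=(14,-2) inclusive
    (10,1)@(21, 3): e=[-116,348,0] → ·  [on edge]
    (3,2)@(7, 5): e=[116,116,0] → █  [on edge]
    (4,2)@(9, 5): e=[84,144,4] → █
    (5,2)@(11, 5): e=[52,172,8] → █
    (6,2)@(13, 5): e=[20,200,12] → █
    (7,2)@(15, 5): e=[-12,228,16] → ·
    (1,3)@(3, 7): e=[188,24,20] → █
    (2,3)@(5, 7): e=[156,52,24] → █
    (7,3)@(15, 7): e=[-4,192,44] → ·
    (1,4)@(3, 9): e=[196,-12,48] → ·
    (2,4)@(5, 9): e=[164,16,52] → █
    (7,4)@(15, 9): e=[4,156,72] → █
    (4,6)@(9, 13): e=[116,0,116] → █  [on edge]
  covered (30 px):
    · · · · · · · · · · · ·
    · · · · · · · · · · · ·
    · · · █ █ █ █ · · · · ·
    · █ █ █ █ █ █ · · · · ·
    · · █ █ █ █ █ █ · · · ·
    · · · █ █ █ █ █ · · · ·
    · · · · █ █ █ █ · · · ·
    · · · · · · █ █ · · · ·
    · · · · · · · █ █ · · ·
    · · · · · · · · █ · · ·
    · · · · · · · · · · · ·
    · · · · · · · · · · · ·
T1:
  2·area = 14
  edge (18, 7)→(24, 2): d=(6,-5) inclusive
  edge (24, 2)→(10, 16): d=(-14,14) inclusive
  edge (10, 16)→(18, 7): d=(8,-9) inclusive
    (11,1)@(23, 3): e=[1,0,13] → █  [on edge]
    (10,2)@(21, 5): e=[3,0,11] → █  [on edge]
    (11,2)@(23, 5): e=[13,-28,29] → ·
    (9,3)@(19, 7): e=[5,0,9] → █  [on edge]
    (10,3)@(21, 7): e=[15,-28,27] → ·
    (8,4)@(17, 9): e=[7,0,7] → █  [on edge]
    (9,4)@(19, 9): e=[17,-28,25] → ·
    (7,5)@(15, 11): e=[9,0,5] → █  [on edge]
    (8,5)@(17, 11): e=[19,-28,23] → ·
    (6,6)@(13, 13): e=[11,0,3] → █  [on edge]
    (7,6)@(15, 13): e=[21,-28,21] → ·
    (5,7)@(11, 15): e=[13,0,1] → █  [on edge]
    (4,8)@(9, 17): e=[15,0,-1] → ·  [on edge]
    (3,9)@(7, 19): e=[17,0,-3] → ·  [on edge]
    (2,10)@(5, 21): e=[19,0,-5] → ·  [on edge]
    (1,11)@(3, 23): e=[21,0,-7] → ·  [on edge]
  covered (7 px):
    · · · · · · · · · · · ·
    · · · · · · · · · · · █
    · · · · · · · · · · █ ·
    · · · · · · · · · █ · ·
    · · · · · · · · █ · · ·
    · · · · · · · █ · · · ·
    · · · · · · █ · · · · ·
    · · · · · █ · · · · · ·
    · · · · · · · · · · · ·
    · · · · · · · · · · · ·
    · · · · · · · · · · · ·
    · · · · · · · · · · · ·
T2:
  2·area = 80
  edge (12, 18)→(0, 20): d=(-12,2) inclusive
  edge (0, 20)→(8, 12): d=(8,-8) inclusive
  edge (8, 12)→(12, 18): d=(4,6) inclusive
    (9,0)@(19, 1): e=[190,0,-110] → ·  [on edge]
    (8,1)@(17, 3): e=[170,0,-90] → ·  [on edge]
    (7,2)@(15, 5): e=[150,0,-70] → ·  [on edge]
    (6,3)@(13, 7): e=[130,0,-50] → ·  [on edge]
    (5,4)@(11, 9): e=[110,0,-30] → ·  [on edge]
    (4,5)@(9, 11): e=[90,0,-10] → ·  [on edge]
    (3,6)@(7, 13): e=[70,0,10] → █  [on edge]
    (4,6)@(9, 13): e=[66,16,-2] → ·
    (2,7)@(5, 15): e=[50,0,30] → █  [on edge]
    (4,7)@(9, 15): e=[42,32,6] → █
    (5,7)@(11, 15): e=[38,48,-6] → ·
    (1,8)@(3, 17): e=[30,0,50] → █  [on edge]
    (0,9)@(1, 19): e=[10,0,70] → █  [on edge]
  covered (12 px):
    · · · · · · · · · · · ·
    · · · · · · · · · · · ·
    · · · · · · · · · · · ·
    · · · · · · · · · · · ·
    · · · · · · · · · · · ·
    · · · · · · · · · · · ·
    · · · █ · · · · · · · ·
    · · █ █ █ · · · · · · ·
    · █ █ █ █ █ · · · · · ·
    █ █ █ · · · · · · · · ·
    · · · · · · · · · · · ·
    · · · · · · · · · · · ·
T3:
  2·area = 388  (B↔C swapped to make it positive)
  edge (0, 14)→(18, 0): d=(18,-14) inclusive
  edge (18, 0)→(20, 20): d=(2,20) inclusive
  edge (20, 20)→(0, 14): d=(-20,-6) inclusive
    (8,0)@(17, 1): e=[4,22,362] → █
    (9,0)@(19, 1): e=[32,-18,374] → ·
    (7,1)@(15, 3): e=[12,66,310] → █
    (9,1)@(19, 3): e=[68,-14,334] → ·
    (6,2)@(13, 5): e=[20,110,258] → █
    (9,2)@(19, 5): e=[104,-10,294] → ·
    (4,3)@(9, 7): e=[0,194,194] → █  [on edge]
    (5,3)@(11, 7): e=[28,154,206] → █
    (9,3)@(19, 7): e=[140,-6,254] → ·
    (3,4)@(7, 9): e=[8,238,142] → █
    (9,4)@(19, 9): e=[176,-2,214] → ·
    (2,5)@(5, 11): e=[16,282,90] → █
  covered (49 px):
    · · · · · · · · █ · · ·
    · · · · · · · █ █ · · ·
    · · · · · · █ █ █ · · ·
    · · · · █ █ █ █ █ · · ·
    · · · █ █ █ █ █ █ · · ·
    · · █ █ █ █ █ █ █ █ · ·
    · █ █ █ █ █ █ █ █ █ · ·
    · · █ █ █ █ █ █ █ █ · ·
    · · · · · █ █ █ █ █ · ·
    · · · · · · · · █ █ · ·
    · · · · · · · · · · · ·
    · · · · · · · · · · · ·
T4:
  2·area = 28  (B↔C swapped to make it positive)
  edge (10, 10)→(17, 3): d=(7,-7) inclusive
  edge (17, 3)→(4, 20): d=(-13,17) inclusive
  edge (4, 20)→(10, 10): d=(6,-10) inclusive
    (9,0)@(19, 1): e=[0,-8,36] → ·  [on edge]
    (8,1)@(17, 3): e=[0,0,28] → █  [on edge]
    (9,1)@(19, 3): e=[14,-34,48] → ·
    (6,2)@(13, 5): e=[-14,42,0] → ·  [on edge]
    (7,2)@(15, 5): e=[0,8,20] → █  [on edge]
    (8,2)@(17, 5): e=[14,-26,40] → ·
    (6,3)@(13, 7): e=[0,16,12] → █  [on edge]
    (7,3)@(15, 7): e=[14,-18,32] → ·
    (5,4)@(11, 9): e=[0,24,4] → █  [on edge]
    (6,4)@(13, 9): e=[14,-10,24] → ·
    (4,5)@(9, 11): e=[0,32,-4] → ·  [on edge]
    (5,5)@(11, 11): e=[14,-2,16] → ·
    (3,6)@(7, 13): e=[0,40,-12] → ·  [on edge]
    (2,7)@(5, 15): e=[0,48,-20] → ·  [on edge]
    (3,7)@(7, 15): e=[14,14,0] → █  [on edge]
    (1,8)@(3, 17): e=[0,56,-28] → ·  [on edge]
    (0,9)@(1, 19): e=[0,64,-36] → ·  [on edge]
  covered (6 px):
    · · · · · · · · · · · ·
    · · · · · · · · █ · · ·
    · · · · · · · █ · · · ·
    · · · · · · █ · · · · ·
    · · · · · █ · · · · · ·
    · · · · · · · · · · · ·
    · · · · █ · · · · · · ·
    · · · █ · · · · · · · ·
    · · · · · · · · · · · ·
    · · · · · · · · · · · ·
    · · · · · · · · · · · ·
    · · · · · · · · · · · ·

Final: 104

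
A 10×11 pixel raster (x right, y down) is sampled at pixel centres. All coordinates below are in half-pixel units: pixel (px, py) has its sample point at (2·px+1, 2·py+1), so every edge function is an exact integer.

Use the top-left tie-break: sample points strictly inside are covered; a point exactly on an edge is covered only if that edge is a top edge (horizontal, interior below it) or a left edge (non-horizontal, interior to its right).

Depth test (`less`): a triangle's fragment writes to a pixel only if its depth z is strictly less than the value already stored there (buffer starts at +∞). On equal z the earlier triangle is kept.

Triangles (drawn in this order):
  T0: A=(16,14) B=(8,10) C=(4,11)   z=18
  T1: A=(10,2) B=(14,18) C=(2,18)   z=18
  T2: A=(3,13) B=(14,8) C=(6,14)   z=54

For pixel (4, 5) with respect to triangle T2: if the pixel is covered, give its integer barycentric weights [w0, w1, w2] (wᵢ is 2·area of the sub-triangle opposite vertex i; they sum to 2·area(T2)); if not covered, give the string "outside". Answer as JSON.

T0:
  2·area = 24  (B↔C swapped to make it positive)
  edge (16, 14)→(4, 11): d=(-12,-3) top-left  bias=+0
  edge (4, 11)→(8, 10): d=(4,-1) top-left  bias=+0
  edge (8, 10)→(16, 14): d=(8,4) right/bottom  bias=-1
    (2,5)@(5, 11): e=[3,1,20] → X
    (3,5)@(7, 11): e=[9,3,12] → X
    (4,5)@(9, 11): e=[15,5,4] → X
    (5,5)@(11, 11): e=[21,7,-4] → .
    (2,6)@(5, 13): e=[-21,9,36] → .
    (3,6)@(7, 13): e=[-15,11,28] → .
    (4,6)@(9, 13): e=[-9,13,20] → .
    (6,6)@(13, 13): e=[3,17,4] → X
    (7,6)@(15, 13): e=[9,19,-4] → .
    (6,7)@(13, 15): e=[-21,25,20] → .
  covered (4 px):
    . . . . . . . . . .
    . . . . . . . . . .
    . . . . . . . . . .
    . . . . . . . . . .
    . . . . . . . . . .
    . . X X X . . . . .
    . . . . . . X . . .
    . . . . . . . . . .
    . . . . . . . . . .
    . . . . . . . . . .
    . . . . . . . . . .
T1:
  2·area = 192
  edge (10, 2)→(14, 18): d=(4,16) right/bottom  bias=-1
  edge (14, 18)→(2, 18): d=(-12,0) right/bottom  bias=-1
  edge (2, 18)→(10, 2): d=(8,-16) top-left  bias=+0
    (4,2)@(9, 5): e=[28,156,8] → X
    (5,2)@(11, 5): e=[-4,156,40] → .
    (4,3)@(9, 7): e=[36,132,24] → X
    (5,3)@(11, 7): e=[4,132,56] → X
    (6,3)@(13, 7): e=[-28,132,88] → .
    (3,4)@(7, 9): e=[76,108,8] → X
    (6,4)@(13, 9): e=[-20,108,104] → .
    (3,5)@(7, 11): e=[84,84,24] → X
    (6,5)@(13, 11): e=[-12,84,120] → .
    (2,6)@(5, 13): e=[124,60,8] → X
    (6,6)@(13, 13): e=[-4,60,136] → .
    (2,7)@(5, 15): e=[132,36,24] → X
  covered (24 px):
    . . . . . . . . . .
    . . . . . . . . . .
    . . . . X . . . . .
    . . . . X X . . . .
    . . . X X X . . . .
    . . . X X X . . . .
    . . X X X X . . . .
    . . X X X X X . . .
    . X X X X X X . . .
    . . . . . . . . . .
    . . . . . . . . . .
T2:
  2·area = 26
  edge (3, 13)→(14, 8): d=(11,-5) top-left  bias=+0
  edge (14, 8)→(6, 14): d=(-8,6) right/bottom  bias=-1
  edge (6, 14)→(3, 13): d=(-3,-1) top-left  bias=+0
    (4,5)@(9, 11): e=[8,6,12] → X
    (5,5)@(11, 11): e=[18,-6,14] → .
    (1,6)@(3, 13): e=[0,26,0] → X  [on edge]
    (2,6)@(5, 13): e=[10,14,2] → X
    (3,6)@(7, 13): e=[20,2,4] → X
    (4,6)@(9, 13): e=[30,-10,6] → .
    (1,7)@(3, 15): e=[22,10,-6] → .
    (2,7)@(5, 15): e=[32,-2,-4] → .
    (3,7)@(7, 15): e=[42,-14,-2] → .
    (4,7)@(9, 15): e=[52,-26,0] → .  [on edge]
    (7,8)@(15, 17): e=[104,-78,0] → .  [on edge]
  covered (4 px):
    . . . . . . . . . .
    . . . . . . . . . .
    . . . . . . . . . .
    . . . . . . . . . .
    . . . . . . . . . .
    . . . . X . . . . .
    . X X X . . . . . .
    . . . . . . . . . .
    . . . . . . . . . .
    . . . . . . . . . .
    . . . . . . . . . .

Result: [6,12,8]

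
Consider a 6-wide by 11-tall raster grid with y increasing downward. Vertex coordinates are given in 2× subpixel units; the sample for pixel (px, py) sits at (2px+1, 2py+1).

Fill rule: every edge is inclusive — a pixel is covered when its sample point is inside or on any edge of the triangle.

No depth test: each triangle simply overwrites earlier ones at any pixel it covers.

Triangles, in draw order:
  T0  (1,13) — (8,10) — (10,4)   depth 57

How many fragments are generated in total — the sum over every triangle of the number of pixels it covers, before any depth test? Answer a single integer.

T0:
  2·area = 36  (B↔C swapped to make it positive)
  edge (1, 13)→(10, 4): d=(9,-9) inclusive
  edge (10, 4)→(8, 10): d=(-2,6) inclusive
  edge (8, 10)→(1, 13): d=(-7,3) inclusive
    (5,0)@(11, 1): e=[-18,0,54] → ·  [on edge]
    (5,1)@(11, 3): e=[0,-4,40] → ·  [on edge]
    (4,2)@(9, 5): e=[0,4,32] → #  [on edge]
    (5,2)@(11, 5): e=[18,-8,26] → ·
    (3,3)@(7, 7): e=[0,12,24] → #  [on edge]
    (4,3)@(9, 7): e=[18,0,18] → #  [on edge]
    (5,3)@(11, 7): e=[36,-12,12] → ·
    (2,4)@(5, 9): e=[0,20,16] → #  [on edge]
    (4,4)@(9, 9): e=[36,-4,4] → ·
    (1,5)@(3, 11): e=[0,28,8] → #  [on edge]
    (3,5)@(7, 11): e=[36,4,-4] → ·
    (0,6)@(1, 13): e=[0,36,0] → #  [on edge]
    (3,6)@(7, 13): e=[54,0,-18] → ·  [on edge]
    (2,9)@(5, 19): e=[90,0,-54] → ·  [on edge]
  covered (8 px):
    · · · · · ·
    · · · · · ·
    · · · · # ·
    · · · # # ·
    · · # # · ·
    · # # · · ·
    # · · · · ·
    · · · · · ·
    · · · · · ·
    · · · · · ·
    · · · · · ·

Result: 8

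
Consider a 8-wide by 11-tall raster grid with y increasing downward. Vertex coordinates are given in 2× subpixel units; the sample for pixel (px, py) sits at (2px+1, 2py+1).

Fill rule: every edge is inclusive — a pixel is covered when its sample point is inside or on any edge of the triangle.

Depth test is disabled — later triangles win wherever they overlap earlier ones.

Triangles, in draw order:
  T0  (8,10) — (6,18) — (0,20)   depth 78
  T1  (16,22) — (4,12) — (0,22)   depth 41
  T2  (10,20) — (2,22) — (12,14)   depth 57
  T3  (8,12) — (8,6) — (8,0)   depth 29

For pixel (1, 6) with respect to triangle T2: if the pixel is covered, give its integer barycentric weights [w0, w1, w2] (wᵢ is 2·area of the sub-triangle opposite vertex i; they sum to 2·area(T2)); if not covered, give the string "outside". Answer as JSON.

T0:
  2·area = 44
  edge (8, 10)→(6, 18): d=(-2,8) inclusive
  edge (6, 18)→(0, 20): d=(-6,2) inclusive
  edge (0, 20)→(8, 10): d=(8,-10) inclusive
    (3,6)@(7, 13): e=[2,28,14] → #
    (4,6)@(9, 13): e=[-14,24,34] → ·
    (2,7)@(5, 15): e=[14,20,10] → #
    (3,7)@(7, 15): e=[-2,16,30] → ·
    (7,7)@(15, 15): e=[-66,0,110] → ·  [on edge]
    (1,8)@(3, 17): e=[26,12,6] → #
    (3,8)@(7, 17): e=[-6,4,46] → ·
    (4,8)@(9, 17): e=[-22,0,66] → ·  [on edge]
    (0,9)@(1, 19): e=[38,4,2] → #
    (1,9)@(3, 19): e=[22,0,22] → #  [on edge]
    (2,9)@(5, 19): e=[6,-4,42] → ·
    (0,10)@(1, 21): e=[34,-8,18] → ·
  covered (6 px):
    · · · · · · · ·
    · · · · · · · ·
    · · · · · · · ·
    · · · · · · · ·
    · · · · · · · ·
    · · · · · · · ·
    · · · # · · · ·
    · · # · · · · ·
    · # # · · · · ·
    # # · · · · · ·
    · · · · · · · ·
T1:
  2·area = 160  (B↔C swapped to make it positive)
  edge (16, 22)→(0, 22): d=(-16,0) inclusive
  edge (0, 22)→(4, 12): d=(4,-10) inclusive
  edge (4, 12)→(16, 22): d=(12,10) inclusive
    (2,6)@(5, 13): e=[144,14,2] → #
    (3,6)@(7, 13): e=[144,34,-18] → ·
    (1,7)@(3, 15): e=[112,2,46] → #
    (3,7)@(7, 15): e=[112,42,6] → #
    (4,7)@(9, 15): e=[112,62,-14] → ·
    (1,8)@(3, 17): e=[80,10,70] → #
    (4,8)@(9, 17): e=[80,70,10] → #
    (5,8)@(11, 17): e=[80,90,-10] → ·
    (1,9)@(3, 19): e=[48,18,94] → #
    (5,9)@(11, 19): e=[48,98,14] → #
    (6,9)@(13, 19): e=[48,118,-6] → ·
    (0,10)@(1, 21): e=[16,6,138] → #
  covered (20 px):
    · · · · · · · ·
    · · · · · · · ·
    · · · · · · · ·
    · · · · · · · ·
    · · · · · · · ·
    · · · · · · · ·
    · · # · · · · ·
    · # # # · · · ·
    · # # # # · · ·
    · # # # # # · ·
    # # # # # # # ·
T2:
  2·area = 44
  edge (10, 20)→(2, 22): d=(-8,2) inclusive
  edge (2, 22)→(12, 14): d=(10,-8) inclusive
  edge (12, 14)→(10, 20): d=(-2,6) inclusive
    (7,2)@(15, 5): e=[110,-66,0] → ·  [on edge]
    (6,5)@(13, 11): e=[66,-22,0] → ·  [on edge]
    (5,7)@(11, 15): e=[38,2,4] → #
    (6,7)@(13, 15): e=[34,18,-8] → ·
    (4,8)@(9, 17): e=[26,6,12] → #
    (5,8)@(11, 17): e=[22,22,0] → #  [on edge]
    (6,8)@(13, 17): e=[18,38,-12] → ·
    (3,9)@(7, 19): e=[14,10,20] → #
    (5,9)@(11, 19): e=[6,42,-4] → ·
    (2,10)@(5, 21): e=[2,14,28] → #
    (3,10)@(7, 21): e=[-2,30,16] → ·
    (4,10)@(9, 21): e=[-6,46,4] → ·
  covered (6 px):
    · · · · · · · ·
    · · · · · · · ·
    · · · · · · · ·
    · · · · · · · ·
    · · · · · · · ·
    · · · · · · · ·
    · · · · · · · ·
    · · · · · # · ·
    · · · · # # · ·
    · · · # # · · ·
    · · # · · · · ·
T3:
  degenerate (2·area = 0) — covers nothing

Final: "outside"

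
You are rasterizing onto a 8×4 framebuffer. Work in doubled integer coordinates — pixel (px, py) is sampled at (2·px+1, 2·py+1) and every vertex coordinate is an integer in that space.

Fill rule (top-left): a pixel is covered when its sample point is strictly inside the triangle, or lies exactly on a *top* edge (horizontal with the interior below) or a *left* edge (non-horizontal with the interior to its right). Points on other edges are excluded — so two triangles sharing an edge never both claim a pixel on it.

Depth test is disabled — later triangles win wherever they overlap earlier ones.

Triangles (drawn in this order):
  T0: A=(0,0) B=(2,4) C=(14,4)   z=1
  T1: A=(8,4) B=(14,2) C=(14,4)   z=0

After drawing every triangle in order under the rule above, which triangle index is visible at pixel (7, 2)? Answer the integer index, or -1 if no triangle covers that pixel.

T0:
  2·area = 48  (B↔C swapped to make it positive)
  edge (0, 0)→(14, 4): d=(14,4) right/bottom  bias=-1
  edge (14, 4)→(2, 4): d=(-12,0) right/bottom  bias=-1
  edge (2, 4)→(0, 0): d=(-2,-4) top-left  bias=+0
    (0,0)@(1, 1): e=[10,36,2] → #
    (1,0)@(3, 1): e=[2,36,10] → #
    (2,0)@(5, 1): e=[-6,36,18] → ·
    (0,1)@(1, 3): e=[38,12,-2] → ·
    (1,1)@(3, 3): e=[30,12,6] → #
    (2,1)@(5, 3): e=[22,12,14] → #
    (3,1)@(7, 3): e=[14,12,22] → #
    (4,1)@(9, 3): e=[6,12,30] → #
    (5,1)@(11, 3): e=[-2,12,38] → ·
    (1,2)@(3, 5): e=[58,-12,2] → ·
    (2,2)@(5, 5): e=[50,-12,10] → ·
    (3,2)@(7, 5): e=[42,-12,18] → ·
  covered (6 px):
    # # · · · · · ·
    · # # # # · · ·
    · · · · · · · ·
    · · · · · · · ·
T1:
  2·area = 12
  edge (8, 4)→(14, 2): d=(6,-2) top-left  bias=+0
  edge (14, 2)→(14, 4): d=(0,2) right/bottom  bias=-1
  edge (14, 4)→(8, 4): d=(-6,0) right/bottom  bias=-1
    (5,1)@(11, 3): e=[0,6,6] → #  [on edge]
    (6,1)@(13, 3): e=[4,2,6] → #
    (7,1)@(15, 3): e=[8,-2,6] → ·
    (2,2)@(5, 5): e=[0,18,-6] → ·  [on edge]
    (5,2)@(11, 5): e=[12,6,-6] → ·
    (6,2)@(13, 5): e=[16,2,-6] → ·
  covered (2 px):
    · · · · · · · ·
    · · · · · # # ·
    · · · · · · · ·
    · · · · · · · ·

Z-buffer (winner per pixel, '.' = empty):
  0 0 . . . . . .
  . 0 0 0 0 1 1 .
  . . . . . . . .
  . . . . . . . .

Result: -1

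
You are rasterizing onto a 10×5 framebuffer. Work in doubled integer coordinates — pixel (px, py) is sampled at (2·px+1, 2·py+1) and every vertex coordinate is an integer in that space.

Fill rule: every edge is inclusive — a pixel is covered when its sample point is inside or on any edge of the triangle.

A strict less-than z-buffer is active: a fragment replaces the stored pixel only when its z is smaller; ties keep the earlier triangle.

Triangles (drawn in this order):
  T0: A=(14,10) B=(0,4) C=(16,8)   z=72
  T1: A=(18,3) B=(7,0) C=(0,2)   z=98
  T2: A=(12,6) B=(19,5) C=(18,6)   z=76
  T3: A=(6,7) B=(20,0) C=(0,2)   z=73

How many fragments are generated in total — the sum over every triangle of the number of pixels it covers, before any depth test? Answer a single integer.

T0:
  2·area = 40
  edge (14, 10)→(0, 4): d=(-14,-6) inclusive
  edge (0, 4)→(16, 8): d=(16,4) inclusive
  edge (16, 8)→(14, 10): d=(-2,2) inclusive
    (1,2)@(3, 5): e=[4,4,32] → █
    (2,2)@(5, 5): e=[16,-4,28] → ·
    (9,2)@(19, 5): e=[100,-60,0] → ·  [on edge]
    (1,3)@(3, 7): e=[-24,36,28] → ·
    (3,3)@(7, 7): e=[0,20,20] → █  [on edge]
    (4,3)@(9, 7): e=[12,12,16] → █
    (5,3)@(11, 7): e=[24,4,12] → █
    (6,3)@(13, 7): e=[36,-4,8] → ·
    (8,3)@(17, 7): e=[60,-20,0] → ·  [on edge]
    (3,4)@(7, 9): e=[-28,52,16] → ·
    (4,4)@(9, 9): e=[-16,44,12] → ·
    (5,4)@(11, 9): e=[-4,36,8] → ·
    (7,4)@(15, 9): e=[20,20,0] → █  [on edge]
  covered (6 px):
    · · · · · · · · · ·
    · · · · · · · · · ·
    · █ · · · · · · · ·
    · · · █ █ █ · · · ·
    · · · · · · █ █ · ·
T1:
  2·area = 43  (B↔C swapped to make it positive)
  edge (18, 3)→(0, 2): d=(-18,-1) inclusive
  edge (0, 2)→(7, 0): d=(7,-2) inclusive
  edge (7, 0)→(18, 3): d=(11,3) inclusive
    (2,0)@(5, 1): e=[23,3,17] → █
    (3,0)@(7, 1): e=[25,7,11] → █
    (4,0)@(9, 1): e=[27,11,5] → █
    (5,0)@(11, 1): e=[29,15,-1] → ·
    (2,1)@(5, 3): e=[-13,17,39] → ·
    (3,1)@(7, 3): e=[-11,21,33] → ·
    (4,1)@(9, 3): e=[-9,25,27] → ·
  covered (3 px):
    · · █ █ █ · · · · ·
    · · · · · · · · · ·
    · · · · · · · · · ·
    · · · · · · · · · ·
    · · · · · · · · · ·
T2:
  2·area = 6
  edge (12, 6)→(19, 5): d=(7,-1) inclusive
  edge (19, 5)→(18, 6): d=(-1,1) inclusive
  edge (18, 6)→(12, 6): d=(-6,0) inclusive
    (9,2)@(19, 5): e=[0,0,6] → █  [on edge]
    (2,3)@(5, 7): e=[0,12,-6] → ·  [on edge]
    (8,3)@(17, 7): e=[12,0,-6] → ·  [on edge]
    (9,3)@(19, 7): e=[14,-2,-6] → ·
    (7,4)@(15, 9): e=[24,0,-18] → ·  [on edge]
  covered (1 px):
    · · · · · · · · · ·
    · · · · · · · · · ·
    · · · · · · · · · █
    · · · · · · · · · ·
    · · · · · · · · · ·
T3:
  2·area = 112  (B↔C swapped to make it positive)
  edge (6, 7)→(0, 2): d=(-6,-5) inclusive
  edge (0, 2)→(20, 0): d=(20,-2) inclusive
  edge (20, 0)→(6, 7): d=(-14,7) inclusive
    (5,0)@(11, 1): e=[61,2,49] → █
    (6,0)@(13, 1): e=[71,6,35] → █
    (7,0)@(15, 1): e=[81,10,21] → █
    (8,0)@(17, 1): e=[91,14,7] → █
    (9,0)@(19, 1): e=[101,18,-7] → ·
    (1,1)@(3, 3): e=[9,26,77] → █
    (2,1)@(5, 3): e=[19,30,63] → █
    (3,1)@(7, 3): e=[29,34,49] → █
    (4,1)@(9, 3): e=[39,38,35] → █
    (7,1)@(15, 3): e=[69,50,-7] → ·
    (8,1)@(17, 3): e=[79,54,-21] → ·
    (1,2)@(3, 5): e=[-3,66,49] → ·
  covered (13 px):
    · · · · · █ █ █ █ ·
    · █ █ █ █ █ █ · · ·
    · · █ █ █ · · · · ·
    · · · · · · · · · ·
    · · · · · · · · · ·

Result: 23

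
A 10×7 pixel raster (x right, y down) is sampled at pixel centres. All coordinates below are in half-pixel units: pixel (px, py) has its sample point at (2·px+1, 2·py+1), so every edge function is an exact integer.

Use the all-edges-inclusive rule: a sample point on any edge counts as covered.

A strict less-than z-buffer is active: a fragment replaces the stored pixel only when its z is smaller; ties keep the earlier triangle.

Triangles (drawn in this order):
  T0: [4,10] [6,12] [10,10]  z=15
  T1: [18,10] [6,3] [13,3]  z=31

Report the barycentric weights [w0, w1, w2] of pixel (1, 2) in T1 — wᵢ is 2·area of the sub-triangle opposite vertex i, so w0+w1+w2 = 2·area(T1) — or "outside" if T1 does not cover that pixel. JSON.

T0:
  2·area = 12  (B↔C swapped to make it positive)
  edge (4, 10)→(10, 10): d=(6,0) inclusive
  edge (10, 10)→(6, 12): d=(-4,2) inclusive
  edge (6, 12)→(4, 10): d=(-2,-2) inclusive
    (0,3)@(1, 7): e=[-18,30,0] → ·  [on edge]
    (1,4)@(3, 9): e=[-6,18,0] → ·  [on edge]
    (2,5)@(5, 11): e=[6,6,0] → █  [on edge]
    (3,5)@(7, 11): e=[6,2,4] → █
    (4,5)@(9, 11): e=[6,-2,8] → ·
    (2,6)@(5, 13): e=[18,-2,-4] → ·
    (3,6)@(7, 13): e=[18,-6,0] → ·  [on edge]
  covered (2 px):
    · · · · · · · · · ·
    · · · · · · · · · ·
    · · · · · · · · · ·
    · · · · · · · · · ·
    · · · · · · · · · ·
    · · █ █ · · · · · ·
    · · · · · · · · · ·
T1:
  2·area = 49
  edge (18, 10)→(6, 3): d=(-12,-7) inclusive
  edge (6, 3)→(13, 3): d=(7,0) inclusive
  edge (13, 3)→(18, 10): d=(5,7) inclusive
    (0,1)@(1, 3): e=[-35,0,84] → ·  [on edge]
    (1,1)@(3, 3): e=[-21,0,70] → ·  [on edge]
    (2,1)@(5, 3): e=[-7,0,56] → ·  [on edge]
    (3,1)@(7, 3): e=[7,0,42] → █  [on edge]
    (4,1)@(9, 3): e=[21,0,28] → █  [on edge]
    (5,1)@(11, 3): e=[35,0,14] → █  [on edge]
    (6,1)@(13, 3): e=[49,0,0] → █  [on edge]
    (7,1)@(15, 3): e=[63,0,-14] → ·  [on edge]
    (8,1)@(17, 3): e=[77,0,-28] → ·  [on edge]
    (9,1)@(19, 3): e=[91,0,-42] → ·  [on edge]
    (3,2)@(7, 5): e=[-17,14,52] → ·
    (4,2)@(9, 5): e=[-3,14,38] → ·
  covered (9 px):
    · · · · · · · · · ·
    · · · █ █ █ █ · · ·
    · · · · · █ █ · · ·
    · · · · · · █ █ · ·
    · · · · · · · · █ ·
    · · · · · · · · · ·
    · · · · · · · · · ·

Answer: "outside"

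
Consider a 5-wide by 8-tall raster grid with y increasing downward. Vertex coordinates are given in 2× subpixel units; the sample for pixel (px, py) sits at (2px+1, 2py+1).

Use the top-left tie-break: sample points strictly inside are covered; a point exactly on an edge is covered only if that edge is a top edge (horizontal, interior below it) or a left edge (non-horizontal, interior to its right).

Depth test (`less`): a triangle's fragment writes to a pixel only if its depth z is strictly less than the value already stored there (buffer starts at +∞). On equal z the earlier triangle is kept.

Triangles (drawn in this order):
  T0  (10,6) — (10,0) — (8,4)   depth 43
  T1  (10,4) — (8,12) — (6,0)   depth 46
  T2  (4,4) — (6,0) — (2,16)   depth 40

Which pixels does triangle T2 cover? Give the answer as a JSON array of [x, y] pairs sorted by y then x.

T0:
  2·area = 12  (B↔C swapped to make it positive)
  edge (10, 6)→(8, 4): d=(-2,-2) top-left  bias=+0
  edge (8, 4)→(10, 0): d=(2,-4) top-left  bias=+0
  edge (10, 0)→(10, 6): d=(0,6) right/bottom  bias=-1
    (2,0)@(5, 1): e=[0,-18,30] → ·  [on edge]
    (3,1)@(7, 3): e=[0,-6,18] → ·  [on edge]
    (4,1)@(9, 3): e=[4,2,6] → #
    (4,2)@(9, 5): e=[0,6,6] → #  [on edge]
    (4,3)@(9, 7): e=[-4,10,6] → ·
  covered (2 px):
    · · · · ·
    · · · · #
    · · · · #
    · · · · ·
    · · · · ·
    · · · · ·
    · · · · ·
    · · · · ·
T1:
  2·area = 40
  edge (10, 4)→(8, 12): d=(-2,8) right/bottom  bias=-1
  edge (8, 12)→(6, 0): d=(-2,-12) top-left  bias=+0
  edge (6, 0)→(10, 4): d=(4,4) right/bottom  bias=-1
    (3,0)@(7, 1): e=[30,10,0] → ·  [on edge]
    (3,1)@(7, 3): e=[26,6,8] → #
    (4,1)@(9, 3): e=[10,30,0] → ·  [on edge]
    (3,2)@(7, 5): e=[22,2,16] → #
    (4,2)@(9, 5): e=[6,26,8] → #
    (3,3)@(7, 7): e=[18,-2,24] → ·
    (4,3)@(9, 7): e=[2,22,16] → #
    (4,4)@(9, 9): e=[-2,18,24] → ·
  covered (4 px):
    · · · · ·
    · · · # ·
    · · · # #
    · · · · #
    · · · · ·
    · · · · ·
    · · · · ·
    · · · · ·
T2:
  2·area = 16
  edge (4, 4)→(6, 0): d=(2,-4) top-left  bias=+0
  edge (6, 0)→(2, 16): d=(-4,16) right/bottom  bias=-1
  edge (2, 16)→(4, 4): d=(2,-12) top-left  bias=+0
    (2,1)@(5, 3): e=[2,4,10] → #
    (3,1)@(7, 3): e=[10,-28,34] → ·
    (2,2)@(5, 5): e=[6,-4,14] → ·
    (1,5)@(3, 11): e=[10,4,2] → #
    (2,5)@(5, 11): e=[18,-28,26] → ·
    (1,6)@(3, 13): e=[14,-4,6] → ·
  covered (2 px):
    · · · · ·
    · · # · ·
    · · · · ·
    · · · · ·
    · · · · ·
    · # · · ·
    · · · · ·
    · · · · ·

Answer: [[2,1],[1,5]]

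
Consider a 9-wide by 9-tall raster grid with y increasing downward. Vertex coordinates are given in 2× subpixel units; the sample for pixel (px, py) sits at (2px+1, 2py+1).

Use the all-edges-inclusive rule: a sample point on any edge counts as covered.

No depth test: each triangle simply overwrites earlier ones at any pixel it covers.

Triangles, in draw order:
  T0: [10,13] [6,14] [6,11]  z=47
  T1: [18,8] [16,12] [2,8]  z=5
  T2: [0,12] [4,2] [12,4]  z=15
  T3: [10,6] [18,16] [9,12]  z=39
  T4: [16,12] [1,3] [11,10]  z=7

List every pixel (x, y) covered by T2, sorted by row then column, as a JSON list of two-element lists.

T0:
  2·area = 12
  edge (10, 13)→(6, 14): d=(-4,1) inclusive
  edge (6, 14)→(6, 11): d=(0,-3) inclusive
  edge (6, 11)→(10, 13): d=(4,2) inclusive
    (3,6)@(7, 13): e=[3,3,6] → X
    (4,6)@(9, 13): e=[1,9,2] → X
    (5,6)@(11, 13): e=[-1,15,-2] → .
    (3,7)@(7, 15): e=[-5,3,14] → .
    (4,7)@(9, 15): e=[-7,9,10] → .
  covered (2 px):
    . . . . . . . . .
    . . . . . . . . .
    . . . . . . . . .
    . . . . . . . . .
    . . . . . . . . .
    . . . . . . . . .
    . . . X X . . . .
    . . . . . . . . .
    . . . . . . . . .
T1:
  2·area = 64
  edge (18, 8)→(16, 12): d=(-2,4) inclusive
  edge (16, 12)→(2, 8): d=(-14,-4) inclusive
  edge (2, 8)→(18, 8): d=(16,0) inclusive
    (3,4)@(7, 9): e=[42,6,16] → X
    (4,4)@(9, 9): e=[34,14,16] → X
    (5,4)@(11, 9): e=[26,22,16] → X
    (6,4)@(13, 9): e=[18,30,16] → X
    (7,4)@(15, 9): e=[10,38,16] → X
    (8,4)@(17, 9): e=[2,46,16] → X
    (3,5)@(7, 11): e=[38,-22,48] → .
    (4,5)@(9, 11): e=[30,-14,48] → .
    (5,5)@(11, 11): e=[22,-6,48] → .
    (6,5)@(13, 11): e=[14,2,48] → X
    (8,5)@(17, 11): e=[-2,18,48] → .
    (6,6)@(13, 13): e=[10,-26,80] → .
  covered (8 px):
    . . . . . . . . .
    . . . . . . . . .
    . . . . . . . . .
    . . . . . . . . .
    . . . X X X X X X
    . . . . . . X X .
    . . . . . . . . .
    . . . . . . . . .
    . . . . . . . . .
T2:
  2·area = 88
  edge (0, 12)→(4, 2): d=(4,-10) inclusive
  edge (4, 2)→(12, 4): d=(8,2) inclusive
  edge (12, 4)→(0, 12): d=(-12,8) inclusive
    (2,1)@(5, 3): e=[14,6,68] → X
    (3,1)@(7, 3): e=[34,2,52] → X
    (4,1)@(9, 3): e=[54,-2,36] → .
    (1,2)@(3, 5): e=[2,26,60] → X
    (4,2)@(9, 5): e=[62,14,12] → X
    (5,2)@(11, 5): e=[82,10,-4] → .
    (1,3)@(3, 7): e=[10,42,36] → X
    (4,3)@(9, 7): e=[70,30,-12] → .
    (1,4)@(3, 9): e=[18,58,12] → X
    (2,4)@(5, 9): e=[38,54,-4] → .
    (3,4)@(7, 9): e=[58,50,-20] → .
    (0,5)@(1, 11): e=[6,78,4] → X
  covered (11 px):
    . . . . . . . . .
    . . X X . . . . .
    . X X X X . . . .
    . X X X . . . . .
    . X . . . . . . .
    X . . . . . . . .
    . . . . . . . . .
    . . . . . . . . .
    . . . . . . . . .
T3:
  2·area = 58
  edge (10, 6)→(18, 16): d=(8,10) inclusive
  edge (18, 16)→(9, 12): d=(-9,-4) inclusive
  edge (9, 12)→(10, 6): d=(1,-6) inclusive
    (5,4)@(11, 9): e=[14,35,9] → X
    (6,4)@(13, 9): e=[-6,43,21] → .
    (5,5)@(11, 11): e=[30,17,11] → X
    (6,5)@(13, 11): e=[10,25,23] → X
    (7,5)@(15, 11): e=[-10,33,35] → .
    (5,6)@(11, 13): e=[46,-1,13] → .
    (6,6)@(13, 13): e=[26,7,25] → X
    (7,6)@(15, 13): e=[6,15,37] → X
    (8,6)@(17, 13): e=[-14,23,49] → .
    (6,7)@(13, 15): e=[42,-11,27] → .
    (7,7)@(15, 15): e=[22,-3,39] → .
    (8,7)@(17, 15): e=[2,5,51] → X
  covered (6 px):
    . . . . . . . . .
    . . . . . . . . .
    . . . . . . . . .
    . . . . . . . . .
    . . . . . X . . .
    . . . . . X X . .
    . . . . . . X X .
    . . . . . . . . X
    . . . . . . . . .
T4:
  2·area = 15  (B↔C swapped to make it positive)
  edge (16, 12)→(11, 10): d=(-5,-2) inclusive
  edge (11, 10)→(1, 3): d=(-10,-7) inclusive
  edge (1, 3)→(16, 12): d=(15,9) inclusive
    (0,1)@(1, 3): e=[15,0,0] → X  [on edge]
    (1,1)@(3, 3): e=[19,14,-18] → .
    (0,2)@(1, 5): e=[5,-20,30] → .
    (3,3)@(7, 7): e=[7,2,6] → X
    (4,3)@(9, 7): e=[11,16,-12] → .
    (3,4)@(7, 9): e=[-3,-18,36] → .
    (5,4)@(11, 9): e=[5,10,0] → X  [on edge]
    (6,4)@(13, 9): e=[9,24,-18] → .
    (5,5)@(11, 11): e=[-5,-10,30] → .
  covered (3 px):
    . . . . . . . . .
    X . . . . . . . .
    . . . . . . . . .
    . . . X . . . . .
    . . . . . X . . .
    . . . . . . . . .
    . . . . . . . . .
    . . . . . . . . .
    . . . . . . . . .

Answer: [[2,1],[3,1],[1,2],[2,2],[3,2],[4,2],[1,3],[2,3],[3,3],[1,4],[0,5]]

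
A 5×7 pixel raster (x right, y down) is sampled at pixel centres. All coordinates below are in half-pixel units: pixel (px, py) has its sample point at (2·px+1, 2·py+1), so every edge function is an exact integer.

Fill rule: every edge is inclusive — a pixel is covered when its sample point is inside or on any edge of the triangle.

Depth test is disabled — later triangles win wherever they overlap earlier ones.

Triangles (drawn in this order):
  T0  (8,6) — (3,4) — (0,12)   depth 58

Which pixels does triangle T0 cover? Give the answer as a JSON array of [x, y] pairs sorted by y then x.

T0:
  2·area = 46  (B↔C swapped to make it positive)
  edge (8, 6)→(0, 12): d=(-8,6) inclusive
  edge (0, 12)→(3, 4): d=(3,-8) inclusive
  edge (3, 4)→(8, 6): d=(5,2) inclusive
    (1,2)@(3, 5): e=[38,3,5] → #
    (2,2)@(5, 5): e=[26,19,1] → #
    (3,2)@(7, 5): e=[14,35,-3] → ·
    (1,3)@(3, 7): e=[22,9,15] → #
    (3,3)@(7, 7): e=[-2,41,7] → ·
    (1,4)@(3, 9): e=[6,15,25] → #
    (2,4)@(5, 9): e=[-6,31,21] → ·
    (0,5)@(1, 11): e=[2,5,39] → #
    (1,5)@(3, 11): e=[-10,21,35] → ·
    (0,6)@(1, 13): e=[-14,11,49] → ·
  covered (6 px):
    · · · · ·
    · · · · ·
    · # # · ·
    · # # · ·
    · # · · ·
    # · · · ·
    · · · · ·

Result: [[1,2],[2,2],[1,3],[2,3],[1,4],[0,5]]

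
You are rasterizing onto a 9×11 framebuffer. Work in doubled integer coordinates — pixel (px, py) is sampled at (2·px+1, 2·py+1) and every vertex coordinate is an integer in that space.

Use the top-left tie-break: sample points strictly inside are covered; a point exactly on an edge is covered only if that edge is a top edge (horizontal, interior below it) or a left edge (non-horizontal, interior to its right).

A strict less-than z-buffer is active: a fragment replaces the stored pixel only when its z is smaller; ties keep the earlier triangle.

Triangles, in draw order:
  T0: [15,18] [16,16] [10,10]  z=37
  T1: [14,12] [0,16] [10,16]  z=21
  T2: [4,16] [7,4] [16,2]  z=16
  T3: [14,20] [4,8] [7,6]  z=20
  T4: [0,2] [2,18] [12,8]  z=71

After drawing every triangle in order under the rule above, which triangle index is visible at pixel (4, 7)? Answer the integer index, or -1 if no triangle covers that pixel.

T0:
  2·area = 18  (B↔C swapped to make it positive)
  edge (15, 18)→(10, 10): d=(-5,-8) top-left  bias=+0
  edge (10, 10)→(16, 16): d=(6,6) right/bottom  bias=-1
  edge (16, 16)→(15, 18): d=(-1,2) right/bottom  bias=-1
    (0,0)@(1, 1): e=[-27,0,45] → .  [on edge]
    (1,1)@(3, 3): e=[-21,0,39] → .  [on edge]
    (2,2)@(5, 5): e=[-15,0,33] → .  [on edge]
    (3,3)@(7, 7): e=[-9,0,27] → .  [on edge]
    (4,4)@(9, 9): e=[-3,0,21] → .  [on edge]
    (5,5)@(11, 11): e=[3,0,15] → .  [on edge]
    (6,6)@(13, 13): e=[9,0,9] → .  [on edge]
    (7,7)@(15, 15): e=[15,0,3] → .  [on edge]
    (7,8)@(15, 17): e=[5,12,1] → X
    (8,8)@(17, 17): e=[21,0,-3] → .  [on edge]
    (7,9)@(15, 19): e=[-5,24,-1] → .
  covered (1 px):
    . . . . . . . . .
    . . . . . . . . .
    . . . . . . . . .
    . . . . . . . . .
    . . . . . . . . .
    . . . . . . . . .
    . . . . . . . . .
    . . . . . . . . .
    . . . . . . . X .
    . . . . . . . . .
    . . . . . . . . .
T1:
  2·area = 40  (B↔C swapped to make it positive)
  edge (14, 12)→(10, 16): d=(-4,4) right/bottom  bias=-1
  edge (10, 16)→(0, 16): d=(-10,0) right/bottom  bias=-1
  edge (0, 16)→(14, 12): d=(14,-4) top-left  bias=+0
    (8,4)@(17, 9): e=[0,70,-30] → .  [on edge]
    (7,5)@(15, 11): e=[0,50,-10] → .  [on edge]
    (5,6)@(11, 13): e=[8,30,2] → X
    (6,6)@(13, 13): e=[0,30,10] → .  [on edge]
    (2,7)@(5, 15): e=[24,10,6] → X
    (3,7)@(7, 15): e=[16,10,14] → X
    (4,7)@(9, 15): e=[8,10,22] → X
    (5,7)@(11, 15): e=[0,10,30] → .  [on edge]
    (2,8)@(5, 17): e=[16,-10,34] → .
    (3,8)@(7, 17): e=[8,-10,42] → .
    (4,8)@(9, 17): e=[0,-10,50] → .  [on edge]
    (3,9)@(7, 19): e=[0,-30,70] → .  [on edge]
    (2,10)@(5, 21): e=[0,-50,90] → .  [on edge]
  covered (4 px):
    . . . . . . . . .
    . . . . . . . . .
    . . . . . . . . .
    . . . . . . . . .
    . . . . . . . . .
    . . . . . . . . .
    . . . . . X . . .
    . . X X X . . . .
    . . . . . . . . .
    . . . . . . . . .
    . . . . . . . . .
T2:
  2·area = 102
  edge (4, 16)→(7, 4): d=(3,-12) top-left  bias=+0
  edge (7, 4)→(16, 2): d=(9,-2) top-left  bias=+0
  edge (16, 2)→(4, 16): d=(-12,14) right/bottom  bias=-1
    (6,1)@(13, 3): e=[69,3,30] → X
    (7,1)@(15, 3): e=[93,7,2] → X
    (8,1)@(17, 3): e=[117,11,-26] → .
    (3,2)@(7, 5): e=[3,9,90] → X
    (4,2)@(9, 5): e=[27,13,62] → X
    (5,2)@(11, 5): e=[51,17,34] → X
    (7,2)@(15, 5): e=[99,25,-22] → .
    (3,3)@(7, 7): e=[9,27,66] → X
    (6,3)@(13, 7): e=[81,39,-18] → .
    (3,4)@(7, 9): e=[15,45,42] → X
    (5,4)@(11, 9): e=[63,53,-14] → .
    (3,5)@(7, 11): e=[21,63,18] → X
  covered (13 px):
    . . . . . . . . .
    . . . . . . X X .
    . . . X X X X . .
    . . . X X X . . .
    . . . X X . . . .
    . . . X . . . . .
    . . X . . . . . .
    . . . . . . . . .
    . . . . . . . . .
    . . . . . . . . .
    . . . . . . . . .
T3:
  2·area = 56
  edge (14, 20)→(4, 8): d=(-10,-12) top-left  bias=+0
  edge (4, 8)→(7, 6): d=(3,-2) top-left  bias=+0
  edge (7, 6)→(14, 20): d=(7,14) right/bottom  bias=-1
    (3,3)@(7, 7): e=[46,3,7] → X
    (4,3)@(9, 7): e=[70,7,-21] → .
    (2,4)@(5, 9): e=[2,5,49] → X
    (4,4)@(9, 9): e=[50,13,-7] → .
    (2,5)@(5, 11): e=[-18,11,63] → .
    (3,5)@(7, 11): e=[6,15,35] → X
    (4,5)@(9, 11): e=[30,19,7] → X
    (5,5)@(11, 11): e=[54,23,-21] → .
    (3,6)@(7, 13): e=[-14,21,49] → .
    (4,6)@(9, 13): e=[10,25,21] → X
    (5,6)@(11, 13): e=[34,29,-7] → .
    (4,7)@(9, 15): e=[-10,31,35] → .
  covered (7 px):
    . . . . . . . . .
    . . . . . . . . .
    . . . . . . . . .
    . . . X . . . . .
    . . X X . . . . .
    . . . X X . . . .
    . . . . X . . . .
    . . . . . X . . .
    . . . . . . . . .
    . . . . . . . . .
    . . . . . . . . .
T4:
  2·area = 180  (B↔C swapped to make it positive)
  edge (0, 2)→(12, 8): d=(12,6) right/bottom  bias=-1
  edge (12, 8)→(2, 18): d=(-10,10) right/bottom  bias=-1
  edge (2, 18)→(0, 2): d=(-2,-16) top-left  bias=+0
    (0,1)@(1, 3): e=[6,160,14] → X
    (1,1)@(3, 3): e=[-6,140,46] → .
    (8,1)@(17, 3): e=[-90,0,270] → .  [on edge]
    (0,2)@(1, 5): e=[30,140,10] → X
    (1,2)@(3, 5): e=[18,120,42] → X
    (2,2)@(5, 5): e=[6,100,74] → X
    (3,2)@(7, 5): e=[-6,80,106] → .
    (7,2)@(15, 5): e=[-54,0,234] → .  [on edge]
    (0,3)@(1, 7): e=[54,120,6] → X
    (3,3)@(7, 7): e=[18,60,102] → X
    (4,3)@(9, 7): e=[6,40,134] → X
    (5,3)@(11, 7): e=[-6,20,166] → .
    (6,3)@(13, 7): e=[-18,0,198] → .  [on edge]
    (5,4)@(11, 9): e=[18,0,162] → .  [on edge]
    (4,5)@(9, 11): e=[54,0,126] → .  [on edge]
    (3,6)@(7, 13): e=[90,0,90] → .  [on edge]
    (2,7)@(5, 15): e=[126,0,54] → .  [on edge]
    (1,8)@(3, 17): e=[162,0,18] → .  [on edge]
    (0,9)@(1, 19): e=[198,0,-18] → .  [on edge]
  covered (20 px):
    . . . . . . . . .
    X . . . . . . . .
    X X X . . . . . .
    X X X X X . . . .
    X X X X X . . . .
    . X X X . . . . .
    . X X . . . . . .
    . X . . . . . . .
    . . . . . . . . .
    . . . . . . . . .
    . . . . . . . . .

Z-buffer (winner per pixel, '.' = empty):
  . . . . . . . . .
  4 . . . . . 2 2 .
  4 4 4 2 2 2 2 . .
  4 4 4 2 2 2 . . .
  4 4 3 2 2 . . . .
  . 4 4 2 3 . . . .
  . 4 2 . 3 1 . . .
  . 4 1 1 1 3 . . .
  . . . . . . . 0 .
  . . . . . . . . .
  . . . . . . . . .

Result: 1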